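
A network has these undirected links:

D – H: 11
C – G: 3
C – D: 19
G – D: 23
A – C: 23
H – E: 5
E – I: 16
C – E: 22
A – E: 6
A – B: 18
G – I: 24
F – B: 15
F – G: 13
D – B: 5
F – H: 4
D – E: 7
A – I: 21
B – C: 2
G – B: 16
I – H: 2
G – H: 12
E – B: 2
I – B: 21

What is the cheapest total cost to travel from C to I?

Settle nodes by increasing distance from C:
C: 0
B: 2  (via C)
G: 3  (via C)
E: 4  (via B)
D: 7  (via B)
H: 9  (via E)
A: 10  (via E)
I: 11  (via H)
Shortest route: C → B → E → H → I = 11.

11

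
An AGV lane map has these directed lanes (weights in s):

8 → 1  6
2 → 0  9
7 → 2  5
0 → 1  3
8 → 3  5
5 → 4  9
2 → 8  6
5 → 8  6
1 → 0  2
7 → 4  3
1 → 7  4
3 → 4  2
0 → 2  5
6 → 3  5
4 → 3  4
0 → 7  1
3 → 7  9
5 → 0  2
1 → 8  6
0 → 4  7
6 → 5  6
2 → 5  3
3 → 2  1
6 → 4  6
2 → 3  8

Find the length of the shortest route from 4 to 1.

Shortest distances from 4:
4: 0
3: 4  (via 4)
2: 5  (via 3)
5: 8  (via 2)
0: 10  (via 5)
7: 11  (via 0)
8: 11  (via 2)
1: 13  (via 0)
Shortest route: 4 → 3 → 2 → 5 → 0 → 1 = 13 s.

13 s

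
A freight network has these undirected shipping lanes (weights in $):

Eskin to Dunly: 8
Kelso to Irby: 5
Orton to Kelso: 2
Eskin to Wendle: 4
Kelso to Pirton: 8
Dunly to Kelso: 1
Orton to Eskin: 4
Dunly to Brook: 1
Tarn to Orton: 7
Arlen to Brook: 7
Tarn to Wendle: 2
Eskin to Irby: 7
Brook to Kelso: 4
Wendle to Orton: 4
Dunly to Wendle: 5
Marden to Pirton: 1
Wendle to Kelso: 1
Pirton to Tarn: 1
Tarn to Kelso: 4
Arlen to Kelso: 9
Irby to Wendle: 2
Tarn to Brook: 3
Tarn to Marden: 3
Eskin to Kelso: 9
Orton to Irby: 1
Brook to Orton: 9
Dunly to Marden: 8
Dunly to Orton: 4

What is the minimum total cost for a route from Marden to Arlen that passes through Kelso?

$14

Shortest Marden→Kelso: Marden–Pirton–Tarn–Wendle–Kelso = 5
Best Kelso to Arlen: Kelso–Arlen costing 9
Total via Kelso: 5 + 9 = $14.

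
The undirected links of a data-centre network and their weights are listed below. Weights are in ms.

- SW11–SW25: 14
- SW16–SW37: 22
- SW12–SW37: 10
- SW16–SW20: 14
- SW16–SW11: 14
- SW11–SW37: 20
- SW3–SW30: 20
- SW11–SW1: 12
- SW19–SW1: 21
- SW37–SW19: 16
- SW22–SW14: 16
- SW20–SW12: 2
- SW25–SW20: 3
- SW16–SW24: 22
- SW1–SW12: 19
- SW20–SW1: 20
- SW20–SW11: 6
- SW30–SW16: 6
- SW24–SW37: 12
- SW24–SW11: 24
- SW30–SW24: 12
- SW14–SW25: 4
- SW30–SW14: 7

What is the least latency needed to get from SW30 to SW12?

16 ms

Enumerating some paths:
SW30–SW16–SW11–SW20–SW12: 6+14+6+2 = 28
SW30–SW14–SW25–SW20–SW12: 7+4+3+2 = 16
SW30–SW16–SW20–SW12: 6+14+2 = 22
Cheapest is SW30–SW14–SW25–SW20–SW12 at 16 ms.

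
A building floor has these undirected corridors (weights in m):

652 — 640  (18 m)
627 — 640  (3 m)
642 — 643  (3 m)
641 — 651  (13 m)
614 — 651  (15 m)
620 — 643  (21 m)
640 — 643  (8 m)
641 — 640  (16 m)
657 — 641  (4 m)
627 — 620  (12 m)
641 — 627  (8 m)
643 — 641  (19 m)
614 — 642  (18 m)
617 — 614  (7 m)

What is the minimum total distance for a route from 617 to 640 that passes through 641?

Best 617 to 641: 617 → 614 → 651 → 641 costing 35
Shortest 641→640: 641 → 627 → 640 = 11
Total via 641: 35 + 11 = 46 m.

46 m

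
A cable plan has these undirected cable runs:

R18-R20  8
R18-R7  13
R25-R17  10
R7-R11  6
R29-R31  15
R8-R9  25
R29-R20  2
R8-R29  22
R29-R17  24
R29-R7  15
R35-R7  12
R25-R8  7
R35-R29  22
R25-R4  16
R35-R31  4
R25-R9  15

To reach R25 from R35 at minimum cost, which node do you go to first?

R31

Candidate routes:
R35–R31–R29–R17–R25: 4+15+24+10 = 53
R35–R29–R8–R25: 22+22+7 = 51
R35–R7–R29–R8–R25: 12+15+22+7 = 56
R35–R31–R29–R8–R25: 4+15+22+7 = 48
The minimum is 48 via R35–R31–R29–R8–R25.
So from R35 the first move is to R31.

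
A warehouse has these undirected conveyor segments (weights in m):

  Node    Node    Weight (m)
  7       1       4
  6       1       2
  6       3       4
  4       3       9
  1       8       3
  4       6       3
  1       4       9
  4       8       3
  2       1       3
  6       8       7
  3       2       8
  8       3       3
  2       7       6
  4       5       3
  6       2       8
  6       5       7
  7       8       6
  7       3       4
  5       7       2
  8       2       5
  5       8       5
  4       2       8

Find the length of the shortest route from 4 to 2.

Running Dijkstra from 4:
4: 0
5: 3  (via 4)
6: 3  (via 4)
8: 3  (via 4)
1: 5  (via 6)
7: 5  (via 5)
3: 6  (via 8)
2: 8  (via 4)
Shortest route: 4 → 2 = 8 m.

8 m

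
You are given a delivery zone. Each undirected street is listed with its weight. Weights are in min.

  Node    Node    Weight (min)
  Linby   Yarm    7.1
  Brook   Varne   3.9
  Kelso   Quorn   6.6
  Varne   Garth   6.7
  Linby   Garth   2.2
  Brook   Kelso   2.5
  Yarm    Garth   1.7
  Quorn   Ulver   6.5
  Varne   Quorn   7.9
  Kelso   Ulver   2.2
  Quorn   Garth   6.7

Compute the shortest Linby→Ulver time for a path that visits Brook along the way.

Shortest Linby→Brook: Linby–Garth–Varne–Brook = 12.8
Shortest Brook→Ulver: Brook–Kelso–Ulver = 4.7
Total via Brook: 12.8 + 4.7 = 17.5 min.

17.5 min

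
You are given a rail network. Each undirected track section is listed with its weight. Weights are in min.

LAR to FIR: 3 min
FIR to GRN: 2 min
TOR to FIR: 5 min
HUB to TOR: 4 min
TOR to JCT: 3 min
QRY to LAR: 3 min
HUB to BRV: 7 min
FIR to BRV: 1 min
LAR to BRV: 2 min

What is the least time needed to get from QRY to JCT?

14 min

Compare a few routes:
QRY → LAR → FIR → BRV → HUB → TOR → JCT: 3+3+1+7+4+3 = 21
QRY → LAR → BRV → HUB → TOR → JCT: 3+2+7+4+3 = 19
QRY → LAR → FIR → TOR → JCT: 3+3+5+3 = 14
Cheapest is QRY → LAR → FIR → TOR → JCT at 14 min.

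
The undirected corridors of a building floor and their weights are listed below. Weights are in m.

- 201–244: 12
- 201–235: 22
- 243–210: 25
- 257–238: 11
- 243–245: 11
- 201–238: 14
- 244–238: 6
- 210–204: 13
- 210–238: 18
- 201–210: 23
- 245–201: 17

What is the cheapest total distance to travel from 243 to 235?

Candidate routes:
243 → 210 → 238 → 201 → 235: 25+18+14+22 = 79
243 → 210 → 201 → 235: 25+23+22 = 70
243 → 245 → 201 → 235: 11+17+22 = 50
Cheapest is 243 → 245 → 201 → 235 at 50 m.

50 m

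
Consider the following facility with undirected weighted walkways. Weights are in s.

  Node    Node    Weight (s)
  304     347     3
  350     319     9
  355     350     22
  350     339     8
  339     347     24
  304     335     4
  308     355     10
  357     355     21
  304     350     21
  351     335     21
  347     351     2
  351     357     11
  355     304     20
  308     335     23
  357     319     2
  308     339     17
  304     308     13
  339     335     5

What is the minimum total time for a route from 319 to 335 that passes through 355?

Shortest 319→355: 319 → 357 → 355 = 23
Shortest 355→335: 355 → 304 → 335 = 24
Total via 355: 23 + 24 = 47 s.

47 s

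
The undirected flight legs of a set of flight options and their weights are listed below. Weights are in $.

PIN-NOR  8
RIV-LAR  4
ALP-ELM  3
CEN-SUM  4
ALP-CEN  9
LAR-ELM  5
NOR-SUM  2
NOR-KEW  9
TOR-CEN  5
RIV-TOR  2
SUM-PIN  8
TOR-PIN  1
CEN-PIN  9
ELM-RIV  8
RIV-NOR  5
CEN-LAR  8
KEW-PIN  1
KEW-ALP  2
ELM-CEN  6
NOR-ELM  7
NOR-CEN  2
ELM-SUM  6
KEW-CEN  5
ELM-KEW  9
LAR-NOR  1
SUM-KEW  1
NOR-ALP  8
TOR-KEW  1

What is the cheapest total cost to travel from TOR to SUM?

Settle nodes by increasing distance from TOR:
TOR: 0
PIN: 1  (via TOR)
KEW: 1  (via TOR)
SUM: 2  (via KEW)
Shortest route: TOR–KEW–SUM = $2.

$2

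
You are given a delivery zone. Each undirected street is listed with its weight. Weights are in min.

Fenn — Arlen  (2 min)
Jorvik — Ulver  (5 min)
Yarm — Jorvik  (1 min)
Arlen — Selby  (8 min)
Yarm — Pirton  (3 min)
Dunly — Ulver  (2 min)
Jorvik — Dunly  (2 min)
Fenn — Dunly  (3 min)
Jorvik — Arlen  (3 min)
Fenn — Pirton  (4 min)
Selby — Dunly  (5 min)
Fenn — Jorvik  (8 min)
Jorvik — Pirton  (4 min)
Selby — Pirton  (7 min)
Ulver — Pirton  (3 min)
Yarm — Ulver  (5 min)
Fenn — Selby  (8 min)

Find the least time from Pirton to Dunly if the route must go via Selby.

Best Pirton to Selby: Pirton–Selby costing 7
Best Selby to Dunly: Selby–Dunly costing 5
Total via Selby: 7 + 5 = 12 min.

12 min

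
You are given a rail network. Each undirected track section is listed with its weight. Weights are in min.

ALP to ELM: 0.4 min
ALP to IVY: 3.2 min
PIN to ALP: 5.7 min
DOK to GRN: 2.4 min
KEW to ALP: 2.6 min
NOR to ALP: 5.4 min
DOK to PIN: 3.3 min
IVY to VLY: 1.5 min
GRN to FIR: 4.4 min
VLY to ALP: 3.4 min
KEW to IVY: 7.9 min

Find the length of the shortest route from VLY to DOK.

12.4 min

Settle nodes by increasing distance from VLY:
VLY: 0
IVY: 1.5  (via VLY)
ALP: 3.4  (via VLY)
ELM: 3.8  (via ALP)
KEW: 6  (via ALP)
NOR: 8.8  (via ALP)
PIN: 9.1  (via ALP)
DOK: 12.4  (via PIN)
Shortest route: VLY → ALP → PIN → DOK = 12.4 min.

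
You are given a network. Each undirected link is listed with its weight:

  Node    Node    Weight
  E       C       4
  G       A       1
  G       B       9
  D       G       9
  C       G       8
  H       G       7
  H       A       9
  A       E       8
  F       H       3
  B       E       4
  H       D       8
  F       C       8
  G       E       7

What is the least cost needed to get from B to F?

16

Enumerating some paths:
B → G → H → F: 9+7+3 = 19
B → E → C → F: 4+4+8 = 16
Cheapest is B → E → C → F at 16.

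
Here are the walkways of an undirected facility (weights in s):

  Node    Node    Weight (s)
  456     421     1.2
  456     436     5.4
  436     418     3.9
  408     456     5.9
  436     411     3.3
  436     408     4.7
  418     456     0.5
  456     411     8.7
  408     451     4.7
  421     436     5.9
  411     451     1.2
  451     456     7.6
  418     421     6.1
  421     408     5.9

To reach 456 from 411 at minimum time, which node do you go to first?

Candidate routes:
411–456: 8.7 = 8.7
411–436–418–456: 3.3+3.9+0.5 = 7.7
The minimum is 7.7 s via 411–436–418–456.
So from 411 the first move is to 436.

436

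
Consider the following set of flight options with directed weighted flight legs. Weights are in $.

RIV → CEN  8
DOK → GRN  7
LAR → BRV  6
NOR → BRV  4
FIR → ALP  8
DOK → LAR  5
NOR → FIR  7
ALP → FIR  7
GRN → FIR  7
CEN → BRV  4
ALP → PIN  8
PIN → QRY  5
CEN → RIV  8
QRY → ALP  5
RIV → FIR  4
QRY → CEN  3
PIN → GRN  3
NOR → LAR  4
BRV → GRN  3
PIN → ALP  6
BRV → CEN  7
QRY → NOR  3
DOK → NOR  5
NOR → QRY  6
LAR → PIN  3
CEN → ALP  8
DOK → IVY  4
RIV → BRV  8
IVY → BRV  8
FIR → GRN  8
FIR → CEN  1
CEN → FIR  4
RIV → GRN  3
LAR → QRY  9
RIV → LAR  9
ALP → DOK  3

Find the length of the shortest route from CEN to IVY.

Shortest distances from CEN:
CEN: 0
FIR: 4  (via CEN)
BRV: 4  (via CEN)
GRN: 7  (via BRV)
RIV: 8  (via CEN)
ALP: 8  (via CEN)
DOK: 11  (via ALP)
IVY: 15  (via DOK)
Shortest route: CEN–ALP–DOK–IVY = $15.

$15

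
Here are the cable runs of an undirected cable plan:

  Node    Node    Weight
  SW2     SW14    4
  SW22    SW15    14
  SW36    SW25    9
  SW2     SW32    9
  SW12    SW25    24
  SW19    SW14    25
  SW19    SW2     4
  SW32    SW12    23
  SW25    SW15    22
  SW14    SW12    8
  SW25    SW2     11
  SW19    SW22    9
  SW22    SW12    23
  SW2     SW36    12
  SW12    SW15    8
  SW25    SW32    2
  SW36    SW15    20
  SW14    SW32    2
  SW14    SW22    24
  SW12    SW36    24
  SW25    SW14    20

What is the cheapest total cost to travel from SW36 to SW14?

13

Candidate routes:
SW36 - SW25 - SW32 - SW14: 9+2+2 = 13
SW36 - SW2 - SW32 - SW14: 12+9+2 = 23
SW36 - SW2 - SW14: 12+4 = 16
The minimum is 13 via SW36 - SW25 - SW32 - SW14.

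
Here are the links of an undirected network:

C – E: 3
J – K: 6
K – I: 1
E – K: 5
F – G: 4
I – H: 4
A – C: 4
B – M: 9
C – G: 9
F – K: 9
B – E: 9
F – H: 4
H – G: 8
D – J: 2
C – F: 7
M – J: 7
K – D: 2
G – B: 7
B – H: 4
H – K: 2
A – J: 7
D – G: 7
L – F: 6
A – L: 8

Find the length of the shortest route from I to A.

12

Running Dijkstra from I:
I: 0
K: 1  (via I)
D: 3  (via K)
H: 3  (via K)
J: 5  (via D)
E: 6  (via K)
B: 7  (via H)
F: 7  (via H)
C: 9  (via E)
G: 10  (via D)
A: 12  (via J)
Shortest route: I–K–D–J–A = 12.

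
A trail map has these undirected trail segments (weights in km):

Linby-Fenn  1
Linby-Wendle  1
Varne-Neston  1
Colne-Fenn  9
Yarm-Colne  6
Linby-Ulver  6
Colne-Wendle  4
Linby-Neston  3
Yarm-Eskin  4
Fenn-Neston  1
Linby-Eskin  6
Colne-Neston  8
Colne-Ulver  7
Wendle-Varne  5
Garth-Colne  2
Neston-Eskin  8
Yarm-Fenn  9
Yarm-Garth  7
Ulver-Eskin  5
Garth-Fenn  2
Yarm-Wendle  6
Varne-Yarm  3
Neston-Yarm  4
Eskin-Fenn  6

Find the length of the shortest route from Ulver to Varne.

9 km

Candidate routes:
Ulver–Linby–Fenn–Neston–Varne: 6+1+1+1 = 9
Ulver–Linby–Neston–Varne: 6+3+1 = 10
Ulver–Eskin–Yarm–Varne: 5+4+3 = 12
Ulver–Linby–Wendle–Varne: 6+1+5 = 12
Cheapest is Ulver–Linby–Fenn–Neston–Varne at 9 km.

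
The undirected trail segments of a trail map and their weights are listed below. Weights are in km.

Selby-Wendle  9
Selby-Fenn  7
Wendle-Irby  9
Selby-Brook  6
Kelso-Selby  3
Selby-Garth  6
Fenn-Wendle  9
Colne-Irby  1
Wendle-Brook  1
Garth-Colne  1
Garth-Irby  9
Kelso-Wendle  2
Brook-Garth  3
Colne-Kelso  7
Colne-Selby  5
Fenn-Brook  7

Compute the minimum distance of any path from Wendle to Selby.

5 km

Settle nodes by increasing distance from Wendle:
Wendle: 0
Brook: 1  (via Wendle)
Kelso: 2  (via Wendle)
Garth: 4  (via Brook)
Colne: 5  (via Garth)
Selby: 5  (via Kelso)
Shortest route: Wendle → Kelso → Selby = 5 km.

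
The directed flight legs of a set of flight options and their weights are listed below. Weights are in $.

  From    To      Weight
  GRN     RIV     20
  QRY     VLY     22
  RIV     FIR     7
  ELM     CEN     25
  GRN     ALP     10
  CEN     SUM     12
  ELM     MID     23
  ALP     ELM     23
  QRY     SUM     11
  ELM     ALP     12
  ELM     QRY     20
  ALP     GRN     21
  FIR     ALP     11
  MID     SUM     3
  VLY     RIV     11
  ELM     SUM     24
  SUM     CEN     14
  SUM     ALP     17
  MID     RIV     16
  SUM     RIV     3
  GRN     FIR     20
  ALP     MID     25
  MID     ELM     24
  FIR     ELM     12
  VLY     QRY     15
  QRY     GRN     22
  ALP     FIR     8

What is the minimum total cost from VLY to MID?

$53

Enumerating some paths:
VLY - RIV - FIR - ELM - MID: 11+7+12+23 = 53
VLY - QRY - SUM - ALP - MID: 15+11+17+25 = 68
VLY - RIV - FIR - ALP - MID: 11+7+11+25 = 54
VLY - RIV - FIR - ELM - ALP - MID: 11+7+12+12+25 = 67
The minimum is $53 via VLY - RIV - FIR - ELM - MID.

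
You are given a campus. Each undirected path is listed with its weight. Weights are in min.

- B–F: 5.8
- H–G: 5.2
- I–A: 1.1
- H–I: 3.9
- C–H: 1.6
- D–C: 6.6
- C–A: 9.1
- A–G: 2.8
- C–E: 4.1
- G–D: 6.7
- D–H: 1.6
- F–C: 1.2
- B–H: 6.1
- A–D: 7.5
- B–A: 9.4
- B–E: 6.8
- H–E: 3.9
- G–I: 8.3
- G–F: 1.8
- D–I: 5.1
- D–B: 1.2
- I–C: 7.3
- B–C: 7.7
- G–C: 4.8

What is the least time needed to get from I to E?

7.8 min

Running Dijkstra from I:
I: 0
A: 1.1  (via I)
G: 3.9  (via A)
H: 3.9  (via I)
D: 5.1  (via I)
C: 5.5  (via H)
F: 5.7  (via G)
B: 6.3  (via D)
E: 7.8  (via H)
Shortest route: I → H → E = 7.8 min.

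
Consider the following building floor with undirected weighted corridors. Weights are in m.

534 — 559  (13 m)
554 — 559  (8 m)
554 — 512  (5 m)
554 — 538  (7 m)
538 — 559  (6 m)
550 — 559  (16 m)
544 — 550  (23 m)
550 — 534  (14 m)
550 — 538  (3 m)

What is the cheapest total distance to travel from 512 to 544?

Settle nodes by increasing distance from 512:
512: 0
554: 5  (via 512)
538: 12  (via 554)
559: 13  (via 554)
550: 15  (via 538)
534: 26  (via 559)
544: 38  (via 550)
Shortest route: 512–554–538–550–544 = 38 m.

38 m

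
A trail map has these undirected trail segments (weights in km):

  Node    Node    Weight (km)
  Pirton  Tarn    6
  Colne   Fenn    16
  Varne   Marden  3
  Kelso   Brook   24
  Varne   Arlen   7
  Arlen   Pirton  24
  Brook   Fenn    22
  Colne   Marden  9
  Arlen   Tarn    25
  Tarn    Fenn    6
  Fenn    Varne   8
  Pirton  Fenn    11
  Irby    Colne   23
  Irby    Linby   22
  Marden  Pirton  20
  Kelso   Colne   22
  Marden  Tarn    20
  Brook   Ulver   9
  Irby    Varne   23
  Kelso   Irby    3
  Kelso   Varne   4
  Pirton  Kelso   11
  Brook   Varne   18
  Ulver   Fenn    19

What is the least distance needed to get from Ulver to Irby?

34 km

Settle nodes by increasing distance from Ulver:
Ulver: 0
Brook: 9  (via Ulver)
Fenn: 19  (via Ulver)
Tarn: 25  (via Fenn)
Varne: 27  (via Brook)
Pirton: 30  (via Fenn)
Marden: 30  (via Varne)
Kelso: 31  (via Varne)
Irby: 34  (via Kelso)
Shortest route: Ulver–Brook–Varne–Kelso–Irby = 34 km.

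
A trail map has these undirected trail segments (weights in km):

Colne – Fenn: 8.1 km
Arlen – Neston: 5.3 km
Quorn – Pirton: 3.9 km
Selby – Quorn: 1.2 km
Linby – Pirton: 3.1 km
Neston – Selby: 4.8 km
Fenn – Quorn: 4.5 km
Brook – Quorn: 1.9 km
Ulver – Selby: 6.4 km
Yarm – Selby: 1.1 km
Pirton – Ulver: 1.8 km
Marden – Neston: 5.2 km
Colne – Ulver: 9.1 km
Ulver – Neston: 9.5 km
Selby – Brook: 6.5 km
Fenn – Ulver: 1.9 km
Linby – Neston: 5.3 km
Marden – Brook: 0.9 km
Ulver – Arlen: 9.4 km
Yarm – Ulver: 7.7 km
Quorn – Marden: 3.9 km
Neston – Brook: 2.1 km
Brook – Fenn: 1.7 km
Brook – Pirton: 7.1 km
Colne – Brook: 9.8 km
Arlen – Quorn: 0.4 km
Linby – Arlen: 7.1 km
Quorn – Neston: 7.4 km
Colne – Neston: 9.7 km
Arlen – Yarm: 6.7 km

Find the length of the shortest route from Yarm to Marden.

5.1 km

Shortest distances from Yarm:
Yarm: 0
Selby: 1.1  (via Yarm)
Quorn: 2.3  (via Selby)
Arlen: 2.7  (via Quorn)
Brook: 4.2  (via Quorn)
Marden: 5.1  (via Brook)
Shortest route: Yarm–Selby–Quorn–Brook–Marden = 5.1 km.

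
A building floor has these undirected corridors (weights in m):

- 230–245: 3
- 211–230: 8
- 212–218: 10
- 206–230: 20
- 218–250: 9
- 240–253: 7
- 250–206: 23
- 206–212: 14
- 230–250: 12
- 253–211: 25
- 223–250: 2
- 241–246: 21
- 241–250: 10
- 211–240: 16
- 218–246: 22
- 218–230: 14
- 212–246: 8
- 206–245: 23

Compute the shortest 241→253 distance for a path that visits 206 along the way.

84 m

Best 241 to 206: 241–250–206 costing 33
Best 206 to 253: 206–230–211–240–253 costing 51
Total via 206: 33 + 51 = 84 m.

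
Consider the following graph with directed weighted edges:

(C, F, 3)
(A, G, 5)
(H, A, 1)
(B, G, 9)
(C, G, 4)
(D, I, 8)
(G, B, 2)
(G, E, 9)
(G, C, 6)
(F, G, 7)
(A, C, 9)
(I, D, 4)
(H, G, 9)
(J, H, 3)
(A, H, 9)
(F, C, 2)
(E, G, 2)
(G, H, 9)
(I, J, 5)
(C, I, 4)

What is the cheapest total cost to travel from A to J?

Enumerating some paths:
A - G - C - I - J: 5+6+4+5 = 20
A - C - I - J: 9+4+5 = 18
Cheapest is A - C - I - J at 18.

18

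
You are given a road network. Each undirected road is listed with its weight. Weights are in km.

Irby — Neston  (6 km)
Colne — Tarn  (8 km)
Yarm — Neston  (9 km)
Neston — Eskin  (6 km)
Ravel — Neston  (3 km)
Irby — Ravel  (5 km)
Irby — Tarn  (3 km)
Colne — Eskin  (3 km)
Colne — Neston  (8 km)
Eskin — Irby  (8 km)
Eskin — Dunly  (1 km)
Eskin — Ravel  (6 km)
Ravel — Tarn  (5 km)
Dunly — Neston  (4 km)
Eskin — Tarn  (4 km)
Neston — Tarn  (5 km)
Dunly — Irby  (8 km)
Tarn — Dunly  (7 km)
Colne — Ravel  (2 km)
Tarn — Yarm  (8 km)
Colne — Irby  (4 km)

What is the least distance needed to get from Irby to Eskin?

Settle nodes by increasing distance from Irby:
Irby: 0
Tarn: 3  (via Irby)
Colne: 4  (via Irby)
Ravel: 5  (via Irby)
Neston: 6  (via Irby)
Eskin: 7  (via Tarn)
Shortest route: Irby–Tarn–Eskin = 7 km.

7 km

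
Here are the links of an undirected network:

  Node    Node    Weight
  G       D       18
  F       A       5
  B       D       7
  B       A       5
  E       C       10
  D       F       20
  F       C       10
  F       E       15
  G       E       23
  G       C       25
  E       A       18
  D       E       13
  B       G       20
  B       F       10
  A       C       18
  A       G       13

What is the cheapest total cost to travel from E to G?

23

Settle nodes by increasing distance from E:
E: 0
C: 10  (via E)
D: 13  (via E)
F: 15  (via E)
A: 18  (via E)
B: 20  (via D)
G: 23  (via E)
Shortest route: E → G = 23.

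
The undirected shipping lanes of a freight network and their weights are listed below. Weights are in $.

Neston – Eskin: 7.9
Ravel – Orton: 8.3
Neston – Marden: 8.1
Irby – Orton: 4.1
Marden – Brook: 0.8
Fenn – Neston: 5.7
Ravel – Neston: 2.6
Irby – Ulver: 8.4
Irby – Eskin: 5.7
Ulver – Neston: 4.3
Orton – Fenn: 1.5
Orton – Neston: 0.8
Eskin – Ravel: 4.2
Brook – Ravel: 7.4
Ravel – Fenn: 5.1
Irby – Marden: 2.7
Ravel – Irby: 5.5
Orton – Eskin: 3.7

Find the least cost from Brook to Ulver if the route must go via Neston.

$12.7

Shortest Brook→Neston: Brook → Marden → Irby → Orton → Neston = 8.4
Shortest Neston→Ulver: Neston → Ulver = 4.3
Total via Neston: 8.4 + 4.3 = $12.7.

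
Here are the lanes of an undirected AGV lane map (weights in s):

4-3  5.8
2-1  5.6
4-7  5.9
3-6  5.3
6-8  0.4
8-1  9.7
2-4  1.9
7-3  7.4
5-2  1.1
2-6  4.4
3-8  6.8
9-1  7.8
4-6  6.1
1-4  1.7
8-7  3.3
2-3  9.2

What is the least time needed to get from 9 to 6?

Candidate routes:
9 → 1 → 2 → 6: 7.8+5.6+4.4 = 17.8
9 → 1 → 4 → 6: 7.8+1.7+6.1 = 15.6
9 → 1 → 4 → 2 → 6: 7.8+1.7+1.9+4.4 = 15.8
Cheapest is 9 → 1 → 4 → 6 at 15.6 s.

15.6 s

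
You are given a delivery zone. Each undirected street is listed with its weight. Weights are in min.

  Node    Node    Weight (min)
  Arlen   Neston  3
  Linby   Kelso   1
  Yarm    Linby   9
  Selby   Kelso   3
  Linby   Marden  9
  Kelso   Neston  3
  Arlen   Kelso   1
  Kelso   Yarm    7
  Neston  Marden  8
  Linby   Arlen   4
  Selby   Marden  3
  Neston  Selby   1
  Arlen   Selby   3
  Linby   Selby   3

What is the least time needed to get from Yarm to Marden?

13 min

Compare a few routes:
Yarm → Kelso → Neston → Selby → Marden: 7+3+1+3 = 14
Yarm → Kelso → Selby → Marden: 7+3+3 = 13
Cheapest is Yarm → Kelso → Selby → Marden at 13 min.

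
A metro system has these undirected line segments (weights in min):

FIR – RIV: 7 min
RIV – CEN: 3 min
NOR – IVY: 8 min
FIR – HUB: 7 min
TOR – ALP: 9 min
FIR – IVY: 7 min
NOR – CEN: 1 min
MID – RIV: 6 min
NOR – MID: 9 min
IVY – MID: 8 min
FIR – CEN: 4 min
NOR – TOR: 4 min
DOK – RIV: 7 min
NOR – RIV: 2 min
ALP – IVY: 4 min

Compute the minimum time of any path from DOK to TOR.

13 min

Shortest distances from DOK:
DOK: 0
RIV: 7  (via DOK)
NOR: 9  (via RIV)
CEN: 10  (via RIV)
TOR: 13  (via NOR)
Shortest route: DOK → RIV → NOR → TOR = 13 min.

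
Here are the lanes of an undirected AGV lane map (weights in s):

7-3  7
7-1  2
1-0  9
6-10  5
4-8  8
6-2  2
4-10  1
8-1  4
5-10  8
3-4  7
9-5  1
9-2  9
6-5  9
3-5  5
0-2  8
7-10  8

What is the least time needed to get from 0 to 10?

15 s

Shortest distances from 0:
0: 0
2: 8  (via 0)
1: 9  (via 0)
6: 10  (via 2)
7: 11  (via 1)
8: 13  (via 1)
10: 15  (via 6)
Shortest route: 0–2–6–10 = 15 s.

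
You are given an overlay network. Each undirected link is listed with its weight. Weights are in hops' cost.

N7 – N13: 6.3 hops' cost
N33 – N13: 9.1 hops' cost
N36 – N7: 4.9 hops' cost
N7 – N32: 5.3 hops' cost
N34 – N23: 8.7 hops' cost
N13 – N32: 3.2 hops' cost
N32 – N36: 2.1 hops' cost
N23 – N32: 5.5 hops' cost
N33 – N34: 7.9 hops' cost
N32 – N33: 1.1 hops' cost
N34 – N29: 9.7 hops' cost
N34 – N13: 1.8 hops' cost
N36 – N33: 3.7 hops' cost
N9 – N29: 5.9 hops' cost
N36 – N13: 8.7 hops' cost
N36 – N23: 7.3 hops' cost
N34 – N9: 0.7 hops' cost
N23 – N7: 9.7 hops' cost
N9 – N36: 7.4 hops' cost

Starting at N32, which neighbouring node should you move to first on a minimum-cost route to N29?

N13

Candidate routes:
N32 - N13 - N34 - N9 - N29: 3.2+1.8+0.7+5.9 = 11.6
N32 - N13 - N34 - N29: 3.2+1.8+9.7 = 14.7
Cheapest is N32 - N13 - N34 - N9 - N29 at 11.6 hops' cost.
So from N32 the first move is to N13.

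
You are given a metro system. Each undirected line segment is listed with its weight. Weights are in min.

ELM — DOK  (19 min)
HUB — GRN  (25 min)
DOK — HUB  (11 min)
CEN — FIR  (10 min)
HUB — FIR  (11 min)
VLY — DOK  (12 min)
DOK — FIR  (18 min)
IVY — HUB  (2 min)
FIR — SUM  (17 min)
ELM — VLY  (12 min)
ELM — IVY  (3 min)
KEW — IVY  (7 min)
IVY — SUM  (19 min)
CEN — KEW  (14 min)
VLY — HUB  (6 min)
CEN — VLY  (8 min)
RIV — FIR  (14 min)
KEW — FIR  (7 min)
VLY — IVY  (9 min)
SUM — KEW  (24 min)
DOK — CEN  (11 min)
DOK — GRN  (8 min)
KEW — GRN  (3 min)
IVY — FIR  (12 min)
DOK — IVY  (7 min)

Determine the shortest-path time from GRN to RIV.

Running Dijkstra from GRN:
GRN: 0
KEW: 3  (via GRN)
DOK: 8  (via GRN)
FIR: 10  (via KEW)
IVY: 10  (via KEW)
HUB: 12  (via IVY)
ELM: 13  (via IVY)
CEN: 17  (via KEW)
VLY: 18  (via HUB)
RIV: 24  (via FIR)
Shortest route: GRN → KEW → FIR → RIV = 24 min.

24 min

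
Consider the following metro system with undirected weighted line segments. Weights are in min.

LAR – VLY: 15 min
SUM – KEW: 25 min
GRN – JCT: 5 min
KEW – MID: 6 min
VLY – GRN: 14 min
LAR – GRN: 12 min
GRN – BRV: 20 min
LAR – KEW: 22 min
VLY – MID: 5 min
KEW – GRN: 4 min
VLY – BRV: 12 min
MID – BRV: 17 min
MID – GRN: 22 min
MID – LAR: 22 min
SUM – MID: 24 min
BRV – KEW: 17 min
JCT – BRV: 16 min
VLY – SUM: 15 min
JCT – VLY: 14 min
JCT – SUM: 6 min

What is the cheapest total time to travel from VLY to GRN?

Running Dijkstra from VLY:
VLY: 0
MID: 5  (via VLY)
KEW: 11  (via MID)
BRV: 12  (via VLY)
GRN: 14  (via VLY)
Shortest route: VLY → GRN = 14 min.

14 min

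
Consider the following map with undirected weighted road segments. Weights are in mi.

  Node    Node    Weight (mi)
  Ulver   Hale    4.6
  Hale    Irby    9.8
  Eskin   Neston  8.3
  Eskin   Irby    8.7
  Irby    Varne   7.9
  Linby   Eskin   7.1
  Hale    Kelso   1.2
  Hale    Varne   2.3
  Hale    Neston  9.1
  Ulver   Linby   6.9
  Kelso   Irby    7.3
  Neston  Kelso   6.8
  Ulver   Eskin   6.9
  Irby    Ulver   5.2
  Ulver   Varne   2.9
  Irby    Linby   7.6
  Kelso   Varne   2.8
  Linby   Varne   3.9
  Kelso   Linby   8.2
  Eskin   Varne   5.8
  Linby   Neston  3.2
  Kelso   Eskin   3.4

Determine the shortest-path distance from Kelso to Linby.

6.7 mi

Settle nodes by increasing distance from Kelso:
Kelso: 0
Hale: 1.2  (via Kelso)
Varne: 2.8  (via Kelso)
Eskin: 3.4  (via Kelso)
Ulver: 5.7  (via Varne)
Linby: 6.7  (via Varne)
Shortest route: Kelso → Varne → Linby = 6.7 mi.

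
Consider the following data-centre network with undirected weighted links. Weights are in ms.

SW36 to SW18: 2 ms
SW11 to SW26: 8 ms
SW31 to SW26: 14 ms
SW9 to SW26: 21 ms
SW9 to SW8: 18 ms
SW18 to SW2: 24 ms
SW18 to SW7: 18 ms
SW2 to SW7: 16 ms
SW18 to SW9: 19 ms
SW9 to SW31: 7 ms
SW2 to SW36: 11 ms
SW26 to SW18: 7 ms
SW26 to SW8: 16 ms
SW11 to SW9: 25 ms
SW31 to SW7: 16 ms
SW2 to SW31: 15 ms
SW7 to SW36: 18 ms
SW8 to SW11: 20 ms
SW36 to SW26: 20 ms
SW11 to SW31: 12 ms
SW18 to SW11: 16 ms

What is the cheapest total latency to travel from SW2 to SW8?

Enumerating some paths:
SW2–SW18–SW26–SW8: 24+7+16 = 47
SW2–SW36–SW18–SW26–SW8: 11+2+7+16 = 36
SW2–SW31–SW9–SW8: 15+7+18 = 40
SW2–SW31–SW26–SW8: 15+14+16 = 45
Cheapest is SW2–SW36–SW18–SW26–SW8 at 36 ms.

36 ms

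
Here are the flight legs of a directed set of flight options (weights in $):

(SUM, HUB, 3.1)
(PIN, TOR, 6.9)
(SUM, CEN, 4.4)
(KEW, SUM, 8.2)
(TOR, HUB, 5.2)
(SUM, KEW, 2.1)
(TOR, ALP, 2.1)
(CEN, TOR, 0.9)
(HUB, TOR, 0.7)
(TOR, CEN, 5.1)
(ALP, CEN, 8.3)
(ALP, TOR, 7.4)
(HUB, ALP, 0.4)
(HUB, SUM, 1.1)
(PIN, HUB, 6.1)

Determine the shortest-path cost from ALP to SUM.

$13.7

Running Dijkstra from ALP:
ALP: 0
TOR: 7.4  (via ALP)
CEN: 8.3  (via ALP)
HUB: 12.6  (via TOR)
SUM: 13.7  (via HUB)
Shortest route: ALP–TOR–HUB–SUM = $13.7.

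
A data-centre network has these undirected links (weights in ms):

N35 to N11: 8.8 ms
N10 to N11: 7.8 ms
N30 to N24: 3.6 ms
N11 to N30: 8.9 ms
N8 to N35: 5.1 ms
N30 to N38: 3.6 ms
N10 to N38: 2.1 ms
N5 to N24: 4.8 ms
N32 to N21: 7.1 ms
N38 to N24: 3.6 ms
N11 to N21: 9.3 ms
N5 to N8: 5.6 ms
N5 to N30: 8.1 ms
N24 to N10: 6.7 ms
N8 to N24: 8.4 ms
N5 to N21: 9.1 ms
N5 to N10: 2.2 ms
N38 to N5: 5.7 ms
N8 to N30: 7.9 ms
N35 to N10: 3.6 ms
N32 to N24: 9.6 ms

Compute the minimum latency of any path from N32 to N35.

18.9 ms

Running Dijkstra from N32:
N32: 0
N21: 7.1  (via N32)
N24: 9.6  (via N32)
N38: 13.2  (via N24)
N30: 13.2  (via N24)
N5: 14.4  (via N24)
N10: 15.3  (via N38)
N11: 16.4  (via N21)
N8: 18  (via N24)
N35: 18.9  (via N10)
Shortest route: N32 → N24 → N38 → N10 → N35 = 18.9 ms.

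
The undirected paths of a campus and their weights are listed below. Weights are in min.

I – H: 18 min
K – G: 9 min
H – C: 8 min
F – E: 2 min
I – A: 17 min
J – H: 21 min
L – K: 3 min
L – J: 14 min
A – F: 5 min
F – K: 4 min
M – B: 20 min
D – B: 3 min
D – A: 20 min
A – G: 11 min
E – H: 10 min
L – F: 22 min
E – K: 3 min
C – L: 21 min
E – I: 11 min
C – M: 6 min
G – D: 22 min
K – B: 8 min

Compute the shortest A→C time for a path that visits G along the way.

41 min

Shortest A→G: A–G = 11
Best G to C: G–K–E–H–C costing 30
Total via G: 11 + 30 = 41 min.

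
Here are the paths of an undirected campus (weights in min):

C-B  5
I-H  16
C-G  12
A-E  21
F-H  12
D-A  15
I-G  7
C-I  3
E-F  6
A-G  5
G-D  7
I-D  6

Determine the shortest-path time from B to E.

Compare a few routes:
B - C - I - H - F - E: 5+3+16+12+6 = 42
B - C - G - A - E: 5+12+5+21 = 43
B - C - I - G - A - E: 5+3+7+5+21 = 41
The minimum is 41 min via B - C - I - G - A - E.

41 min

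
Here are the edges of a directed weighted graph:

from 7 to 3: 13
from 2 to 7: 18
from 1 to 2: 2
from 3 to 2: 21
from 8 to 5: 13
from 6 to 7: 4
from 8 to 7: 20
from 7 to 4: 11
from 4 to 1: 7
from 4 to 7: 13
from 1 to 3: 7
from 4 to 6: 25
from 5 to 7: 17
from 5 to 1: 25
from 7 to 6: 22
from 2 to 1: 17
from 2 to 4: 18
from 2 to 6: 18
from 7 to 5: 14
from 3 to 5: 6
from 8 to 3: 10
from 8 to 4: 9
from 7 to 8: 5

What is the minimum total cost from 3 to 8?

Running Dijkstra from 3:
3: 0
5: 6  (via 3)
2: 21  (via 3)
7: 23  (via 5)
8: 28  (via 7)
Shortest route: 3–5–7–8 = 28.

28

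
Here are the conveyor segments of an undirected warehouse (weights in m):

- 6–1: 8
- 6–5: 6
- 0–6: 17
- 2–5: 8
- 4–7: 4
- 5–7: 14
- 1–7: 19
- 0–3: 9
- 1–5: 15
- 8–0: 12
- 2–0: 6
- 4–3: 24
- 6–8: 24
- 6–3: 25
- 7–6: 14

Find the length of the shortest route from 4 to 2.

26 m

Candidate routes:
4–7–5–2: 4+14+8 = 26
4–3–0–2: 24+9+6 = 39
4–7–6–5–2: 4+14+6+8 = 32
The minimum is 26 m via 4–7–5–2.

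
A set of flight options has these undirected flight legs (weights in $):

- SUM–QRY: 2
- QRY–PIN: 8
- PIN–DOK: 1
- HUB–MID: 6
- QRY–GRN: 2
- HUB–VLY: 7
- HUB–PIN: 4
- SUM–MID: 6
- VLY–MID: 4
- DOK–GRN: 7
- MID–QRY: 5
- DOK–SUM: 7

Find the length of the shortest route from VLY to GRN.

Enumerating some paths:
VLY → HUB → PIN → DOK → GRN: 7+4+1+7 = 19
VLY → MID → QRY → GRN: 4+5+2 = 11
VLY → MID → SUM → QRY → GRN: 4+6+2+2 = 14
The minimum is $11 via VLY → MID → QRY → GRN.

$11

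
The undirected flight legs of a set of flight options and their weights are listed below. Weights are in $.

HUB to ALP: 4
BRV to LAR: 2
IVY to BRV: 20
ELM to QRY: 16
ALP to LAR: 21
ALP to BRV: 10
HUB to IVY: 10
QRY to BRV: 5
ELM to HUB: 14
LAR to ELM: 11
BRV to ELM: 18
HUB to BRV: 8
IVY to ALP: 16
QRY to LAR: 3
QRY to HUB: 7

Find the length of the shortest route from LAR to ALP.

Running Dijkstra from LAR:
LAR: 0
BRV: 2  (via LAR)
QRY: 3  (via LAR)
HUB: 10  (via BRV)
ELM: 11  (via LAR)
ALP: 12  (via BRV)
Shortest route: LAR → BRV → ALP = $12.

$12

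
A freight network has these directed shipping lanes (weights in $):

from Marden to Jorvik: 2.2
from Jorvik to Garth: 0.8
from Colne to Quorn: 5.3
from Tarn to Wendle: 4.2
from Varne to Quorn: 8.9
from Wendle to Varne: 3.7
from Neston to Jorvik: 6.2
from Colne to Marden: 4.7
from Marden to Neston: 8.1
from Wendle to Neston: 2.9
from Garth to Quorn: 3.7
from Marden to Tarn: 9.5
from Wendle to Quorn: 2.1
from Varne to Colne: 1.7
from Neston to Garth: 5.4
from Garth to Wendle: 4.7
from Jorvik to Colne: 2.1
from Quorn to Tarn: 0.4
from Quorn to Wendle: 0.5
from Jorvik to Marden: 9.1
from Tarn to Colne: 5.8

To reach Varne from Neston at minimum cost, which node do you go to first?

Garth

Candidate routes:
Neston–Garth–Quorn–Wendle–Varne: 5.4+3.7+0.5+3.7 = 13.3
Neston–Garth–Wendle–Varne: 5.4+4.7+3.7 = 13.8
The minimum is $13.3 via Neston–Garth–Quorn–Wendle–Varne.
So from Neston the first move is to Garth.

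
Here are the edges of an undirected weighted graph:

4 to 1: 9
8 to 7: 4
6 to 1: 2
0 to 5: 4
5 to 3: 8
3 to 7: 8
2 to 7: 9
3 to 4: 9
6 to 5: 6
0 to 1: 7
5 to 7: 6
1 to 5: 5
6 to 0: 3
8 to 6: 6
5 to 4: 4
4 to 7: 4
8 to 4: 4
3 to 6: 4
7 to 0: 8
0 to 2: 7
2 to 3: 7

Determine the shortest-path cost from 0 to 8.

Settle nodes by increasing distance from 0:
0: 0
6: 3  (via 0)
5: 4  (via 0)
1: 5  (via 6)
2: 7  (via 0)
3: 7  (via 6)
4: 8  (via 5)
7: 8  (via 0)
8: 9  (via 6)
Shortest route: 0 → 6 → 8 = 9.

9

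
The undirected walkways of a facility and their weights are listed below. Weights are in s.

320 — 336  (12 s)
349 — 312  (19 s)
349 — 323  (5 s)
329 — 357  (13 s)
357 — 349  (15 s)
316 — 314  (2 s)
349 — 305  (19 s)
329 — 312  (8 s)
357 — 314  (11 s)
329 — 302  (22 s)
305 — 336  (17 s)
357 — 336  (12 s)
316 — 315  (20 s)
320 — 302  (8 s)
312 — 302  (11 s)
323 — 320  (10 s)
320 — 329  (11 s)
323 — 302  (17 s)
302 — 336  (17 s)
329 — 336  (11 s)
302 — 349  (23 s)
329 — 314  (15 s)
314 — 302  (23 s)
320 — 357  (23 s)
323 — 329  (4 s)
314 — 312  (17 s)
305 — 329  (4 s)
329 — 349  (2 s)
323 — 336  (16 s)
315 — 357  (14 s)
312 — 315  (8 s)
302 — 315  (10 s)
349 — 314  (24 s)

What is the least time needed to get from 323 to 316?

Settle nodes by increasing distance from 323:
323: 0
329: 4  (via 323)
349: 5  (via 323)
305: 8  (via 329)
320: 10  (via 323)
312: 12  (via 329)
336: 15  (via 329)
357: 17  (via 329)
302: 17  (via 323)
314: 19  (via 329)
315: 20  (via 312)
316: 21  (via 314)
Shortest route: 323–329–314–316 = 21 s.

21 s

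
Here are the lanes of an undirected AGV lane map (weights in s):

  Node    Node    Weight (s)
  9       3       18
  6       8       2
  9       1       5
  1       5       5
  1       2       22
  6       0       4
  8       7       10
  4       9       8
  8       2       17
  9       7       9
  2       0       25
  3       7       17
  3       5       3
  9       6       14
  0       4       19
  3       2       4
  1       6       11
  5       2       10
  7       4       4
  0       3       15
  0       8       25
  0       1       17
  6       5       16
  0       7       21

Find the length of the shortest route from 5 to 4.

18 s

Shortest distances from 5:
5: 0
3: 3  (via 5)
1: 5  (via 5)
2: 7  (via 3)
9: 10  (via 1)
6: 16  (via 5)
0: 18  (via 3)
4: 18  (via 9)
Shortest route: 5–1–9–4 = 18 s.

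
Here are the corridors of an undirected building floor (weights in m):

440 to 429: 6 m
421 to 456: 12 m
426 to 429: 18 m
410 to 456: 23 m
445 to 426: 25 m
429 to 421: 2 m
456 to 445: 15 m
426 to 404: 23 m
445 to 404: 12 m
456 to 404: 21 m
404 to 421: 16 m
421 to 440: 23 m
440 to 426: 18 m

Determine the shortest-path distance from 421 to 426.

Shortest distances from 421:
421: 0
429: 2  (via 421)
440: 8  (via 429)
456: 12  (via 421)
404: 16  (via 421)
426: 20  (via 429)
Shortest route: 421 → 429 → 426 = 20 m.

20 m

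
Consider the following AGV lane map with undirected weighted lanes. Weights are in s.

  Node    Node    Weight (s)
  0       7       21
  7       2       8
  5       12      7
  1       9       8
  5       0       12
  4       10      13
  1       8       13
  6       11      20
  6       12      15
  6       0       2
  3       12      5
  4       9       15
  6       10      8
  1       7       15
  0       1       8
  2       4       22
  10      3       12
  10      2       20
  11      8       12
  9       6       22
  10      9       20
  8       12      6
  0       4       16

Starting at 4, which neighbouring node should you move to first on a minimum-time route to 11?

0

Compare a few routes:
4 - 0 - 6 - 11: 16+2+20 = 38
4 - 10 - 6 - 11: 13+8+20 = 41
Cheapest is 4 - 0 - 6 - 11 at 38 s.
So from 4 the first move is to 0.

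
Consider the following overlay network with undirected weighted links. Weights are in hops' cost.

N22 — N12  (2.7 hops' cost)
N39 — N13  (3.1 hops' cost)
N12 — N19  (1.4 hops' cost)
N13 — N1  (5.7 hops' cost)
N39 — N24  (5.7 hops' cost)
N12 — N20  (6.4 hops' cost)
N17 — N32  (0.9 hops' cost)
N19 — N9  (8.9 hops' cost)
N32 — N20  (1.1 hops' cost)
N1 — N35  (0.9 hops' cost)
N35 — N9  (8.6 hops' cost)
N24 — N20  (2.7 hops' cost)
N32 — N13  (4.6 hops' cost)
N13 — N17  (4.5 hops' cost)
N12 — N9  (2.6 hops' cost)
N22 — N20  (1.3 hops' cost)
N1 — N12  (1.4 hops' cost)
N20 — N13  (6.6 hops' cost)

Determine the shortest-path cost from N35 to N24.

9 hops' cost

Candidate routes:
N35–N1–N12–N22–N20–N24: 0.9+1.4+2.7+1.3+2.7 = 9
N35–N1–N13–N32–N20–N24: 0.9+5.7+4.6+1.1+2.7 = 15
N35–N1–N12–N20–N24: 0.9+1.4+6.4+2.7 = 11.4
Cheapest is N35–N1–N12–N22–N20–N24 at 9 hops' cost.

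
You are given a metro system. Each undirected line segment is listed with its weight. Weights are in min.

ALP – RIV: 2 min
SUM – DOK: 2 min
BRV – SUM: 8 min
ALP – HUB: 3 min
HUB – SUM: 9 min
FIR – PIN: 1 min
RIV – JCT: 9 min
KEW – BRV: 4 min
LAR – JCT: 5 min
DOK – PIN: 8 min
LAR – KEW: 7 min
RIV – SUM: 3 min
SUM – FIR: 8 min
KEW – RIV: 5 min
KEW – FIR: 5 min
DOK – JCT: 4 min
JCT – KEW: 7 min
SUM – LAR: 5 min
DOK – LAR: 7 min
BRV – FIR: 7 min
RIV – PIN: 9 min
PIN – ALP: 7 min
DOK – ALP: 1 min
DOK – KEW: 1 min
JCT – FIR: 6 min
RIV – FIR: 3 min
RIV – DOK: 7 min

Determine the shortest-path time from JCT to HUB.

Running Dijkstra from JCT:
JCT: 0
DOK: 4  (via JCT)
KEW: 5  (via DOK)
LAR: 5  (via JCT)
ALP: 5  (via DOK)
FIR: 6  (via JCT)
SUM: 6  (via DOK)
RIV: 7  (via ALP)
PIN: 7  (via FIR)
HUB: 8  (via ALP)
Shortest route: JCT → DOK → ALP → HUB = 8 min.

8 min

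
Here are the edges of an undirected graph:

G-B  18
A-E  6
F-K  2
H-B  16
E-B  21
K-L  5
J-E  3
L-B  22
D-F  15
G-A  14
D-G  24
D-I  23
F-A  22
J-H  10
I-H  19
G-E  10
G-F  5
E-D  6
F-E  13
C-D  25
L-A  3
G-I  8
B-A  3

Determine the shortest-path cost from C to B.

40

Shortest distances from C:
C: 0
D: 25  (via C)
E: 31  (via D)
J: 34  (via E)
A: 37  (via E)
B: 40  (via A)
Shortest route: C–D–E–A–B = 40.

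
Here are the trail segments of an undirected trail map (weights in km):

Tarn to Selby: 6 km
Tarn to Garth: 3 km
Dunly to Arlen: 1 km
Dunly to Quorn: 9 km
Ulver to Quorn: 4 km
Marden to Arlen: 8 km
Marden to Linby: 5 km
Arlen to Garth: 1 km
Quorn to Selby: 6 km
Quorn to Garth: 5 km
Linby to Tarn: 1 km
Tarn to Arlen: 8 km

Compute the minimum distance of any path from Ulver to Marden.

Settle nodes by increasing distance from Ulver:
Ulver: 0
Quorn: 4  (via Ulver)
Garth: 9  (via Quorn)
Arlen: 10  (via Garth)
Selby: 10  (via Quorn)
Dunly: 11  (via Arlen)
Tarn: 12  (via Garth)
Linby: 13  (via Tarn)
Marden: 18  (via Arlen)
Shortest route: Ulver–Quorn–Garth–Arlen–Marden = 18 km.

18 km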